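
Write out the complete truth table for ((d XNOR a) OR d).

a | d | Output
--------------
0 | 0 | 1
0 | 1 | 1
1 | 0 | 0
1 | 1 | 1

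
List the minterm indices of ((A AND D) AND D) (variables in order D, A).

Σm(3) = (D AND A)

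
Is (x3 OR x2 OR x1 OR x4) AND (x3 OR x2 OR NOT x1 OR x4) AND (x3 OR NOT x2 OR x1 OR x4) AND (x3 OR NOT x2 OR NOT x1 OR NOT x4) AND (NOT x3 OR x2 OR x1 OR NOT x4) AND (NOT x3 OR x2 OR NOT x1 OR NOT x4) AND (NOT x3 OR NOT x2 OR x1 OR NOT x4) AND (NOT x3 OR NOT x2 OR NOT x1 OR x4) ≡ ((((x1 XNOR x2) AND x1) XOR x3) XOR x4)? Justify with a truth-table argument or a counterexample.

Yes, they are equivalent — the two output columns agree on all 16 assignments:
x3 | x2 | x1 | x4 | Expression 1 | Expression 2
-----------------------------------------------
0 | 0 | 0 | 0 | 0 | 0
0 | 0 | 0 | 1 | 1 | 1
0 | 0 | 1 | 0 | 0 | 0
0 | 0 | 1 | 1 | 1 | 1
0 | 1 | 0 | 0 | 0 | 0
0 | 1 | 0 | 1 | 1 | 1
0 | 1 | 1 | 0 | 1 | 1
0 | 1 | 1 | 1 | 0 | 0
1 | 0 | 0 | 0 | 1 | 1
1 | 0 | 0 | 1 | 0 | 0
1 | 0 | 1 | 0 | 1 | 1
1 | 0 | 1 | 1 | 0 | 0
1 | 1 | 0 | 0 | 1 | 1
1 | 1 | 0 | 1 | 0 | 0
1 | 1 | 1 | 0 | 0 | 0
1 | 1 | 1 | 1 | 1 | 1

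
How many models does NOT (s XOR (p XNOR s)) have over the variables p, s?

Satisfying assignments: (1,0), (1,1)
Count: 2 out of 4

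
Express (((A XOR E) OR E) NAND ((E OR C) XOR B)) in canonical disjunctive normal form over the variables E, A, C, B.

(NOT E AND NOT A AND NOT C AND NOT B) OR (NOT E AND NOT A AND NOT C AND B) OR (NOT E AND NOT A AND C AND NOT B) OR (NOT E AND NOT A AND C AND B) OR (NOT E AND A AND NOT C AND NOT B) OR (NOT E AND A AND C AND B) OR (E AND NOT A AND NOT C AND B) OR (E AND NOT A AND C AND B) OR (E AND A AND NOT C AND B) OR (E AND A AND C AND B)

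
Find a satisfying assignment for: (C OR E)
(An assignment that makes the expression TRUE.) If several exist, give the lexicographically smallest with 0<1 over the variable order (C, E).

C=0, E=1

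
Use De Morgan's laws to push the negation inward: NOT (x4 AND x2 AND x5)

NOT x4 OR NOT x2 OR NOT x5
De Morgan's: NOT(AND of terms) = OR of negations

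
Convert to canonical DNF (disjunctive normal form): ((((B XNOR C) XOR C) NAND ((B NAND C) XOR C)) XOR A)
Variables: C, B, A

(NOT C AND NOT B AND A) OR (NOT C AND B AND NOT A) OR (C AND NOT B AND NOT A) OR (C AND B AND NOT A)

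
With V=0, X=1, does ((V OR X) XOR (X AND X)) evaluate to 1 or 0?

Substituting: ((0 OR 1) XOR (1 AND 1))
= 0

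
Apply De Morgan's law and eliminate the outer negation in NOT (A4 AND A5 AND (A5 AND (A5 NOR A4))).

NOT A4 OR NOT A5 OR NOT (A5 AND (A5 NOR A4))
De Morgan's: NOT(AND of terms) = OR of negations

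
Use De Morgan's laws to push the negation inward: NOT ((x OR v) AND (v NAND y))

NOT (x OR v) OR NOT (v NAND y)
De Morgan's: NOT(AND of terms) = OR of negations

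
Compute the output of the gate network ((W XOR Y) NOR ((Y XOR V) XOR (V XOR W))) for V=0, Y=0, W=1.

Substituting: ((1 XOR 0) NOR ((0 XOR 0) XOR (0 XOR 1)))
= 0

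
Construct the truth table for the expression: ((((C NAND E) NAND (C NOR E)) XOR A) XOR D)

E | A | C | D | Output
----------------------
0 | 0 | 0 | 0 | 0
0 | 0 | 0 | 1 | 1
0 | 0 | 1 | 0 | 1
0 | 0 | 1 | 1 | 0
0 | 1 | 0 | 0 | 1
0 | 1 | 0 | 1 | 0
0 | 1 | 1 | 0 | 0
0 | 1 | 1 | 1 | 1
1 | 0 | 0 | 0 | 1
1 | 0 | 0 | 1 | 0
1 | 0 | 1 | 0 | 1
1 | 0 | 1 | 1 | 0
1 | 1 | 0 | 0 | 0
1 | 1 | 0 | 1 | 1
1 | 1 | 1 | 0 | 0
1 | 1 | 1 | 1 | 1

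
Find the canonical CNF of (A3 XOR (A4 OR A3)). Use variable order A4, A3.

(A4 OR A3) AND (A4 OR NOT A3) AND (NOT A4 OR NOT A3)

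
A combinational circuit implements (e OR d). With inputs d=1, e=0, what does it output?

Substituting: (0 OR 1)
= 1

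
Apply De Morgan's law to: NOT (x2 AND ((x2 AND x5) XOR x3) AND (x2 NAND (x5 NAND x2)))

NOT x2 OR NOT ((x2 AND x5) XOR x3) OR NOT (x2 NAND (x5 NAND x2))
De Morgan's: NOT(AND of terms) = OR of negations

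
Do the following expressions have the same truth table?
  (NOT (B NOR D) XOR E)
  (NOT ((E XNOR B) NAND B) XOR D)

No. Counterexample: with B=0, D=0, E=1, Expression 1 = 1 but Expression 2 = 0.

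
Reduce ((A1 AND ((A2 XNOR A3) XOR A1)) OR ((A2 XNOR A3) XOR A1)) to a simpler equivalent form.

By absorption (E OR (E AND v) = E):
= ((A2 XNOR A3) XOR A1)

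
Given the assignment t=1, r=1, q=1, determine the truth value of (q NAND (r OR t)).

Substituting: (1 NAND (1 OR 1))
= 0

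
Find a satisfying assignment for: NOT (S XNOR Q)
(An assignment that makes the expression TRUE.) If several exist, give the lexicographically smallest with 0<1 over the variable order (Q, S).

Q=0, S=1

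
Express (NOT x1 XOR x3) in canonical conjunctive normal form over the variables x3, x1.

(x3 OR NOT x1) AND (NOT x3 OR x1)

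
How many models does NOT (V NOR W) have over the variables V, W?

Satisfying assignments: (0,1), (1,0), (1,1)
Count: 3 out of 4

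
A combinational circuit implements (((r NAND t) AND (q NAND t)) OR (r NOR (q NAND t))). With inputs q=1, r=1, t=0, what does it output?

Substituting: (((1 NAND 0) AND (1 NAND 0)) OR (1 NOR (1 NAND 0)))
= 1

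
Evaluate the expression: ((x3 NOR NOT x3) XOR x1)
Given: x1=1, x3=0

Substituting: ((0 NOR NOT 0) XOR 1)
= 1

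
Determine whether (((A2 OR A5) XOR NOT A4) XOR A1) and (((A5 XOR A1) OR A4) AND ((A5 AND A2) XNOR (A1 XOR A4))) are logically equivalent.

No. Counterexample: with A4=0, A2=0, A5=0, A1=0, Expression 1 = 1 but Expression 2 = 0.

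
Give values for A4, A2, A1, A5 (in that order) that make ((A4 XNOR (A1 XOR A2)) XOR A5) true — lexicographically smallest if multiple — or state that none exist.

A4=0, A2=0, A1=0, A5=0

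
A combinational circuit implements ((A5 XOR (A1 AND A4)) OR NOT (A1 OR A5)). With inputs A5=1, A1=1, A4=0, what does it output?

Substituting: ((1 XOR (1 AND 0)) OR NOT (1 OR 1))
= 1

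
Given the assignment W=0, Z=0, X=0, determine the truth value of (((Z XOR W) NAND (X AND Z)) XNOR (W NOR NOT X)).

Substituting: (((0 XOR 0) NAND (0 AND 0)) XNOR (0 NOR NOT 0))
= 0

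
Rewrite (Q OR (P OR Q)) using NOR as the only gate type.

((Q NOR ((P NOR Q) NOR (P NOR Q))) NOR (Q NOR ((P NOR Q) NOR (P NOR Q))))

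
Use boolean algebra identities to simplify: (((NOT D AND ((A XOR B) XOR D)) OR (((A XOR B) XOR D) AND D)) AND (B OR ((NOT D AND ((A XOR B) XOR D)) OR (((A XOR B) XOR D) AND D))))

By absorption (E AND (E OR v) = E) then distribution ((E AND v) OR (E AND NOT v) = E):
= ((A XOR B) XOR D)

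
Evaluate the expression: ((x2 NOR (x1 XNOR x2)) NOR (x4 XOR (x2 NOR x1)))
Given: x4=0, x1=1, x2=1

Substituting: ((1 NOR (1 XNOR 1)) NOR (0 XOR (1 NOR 1)))
= 1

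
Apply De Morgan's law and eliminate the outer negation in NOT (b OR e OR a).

NOT b AND NOT e AND NOT a
De Morgan's: NOT(OR of terms) = AND of negations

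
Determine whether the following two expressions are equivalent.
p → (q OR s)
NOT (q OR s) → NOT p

Yes, Contrapositive is always equivalent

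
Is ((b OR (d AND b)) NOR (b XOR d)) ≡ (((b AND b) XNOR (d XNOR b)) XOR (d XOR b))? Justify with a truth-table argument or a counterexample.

No. Counterexample: with b=0, d=0, Expression 1 = 1 but Expression 2 = 0.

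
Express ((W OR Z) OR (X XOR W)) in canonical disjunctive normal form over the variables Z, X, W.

(NOT Z AND NOT X AND W) OR (NOT Z AND X AND NOT W) OR (NOT Z AND X AND W) OR (Z AND NOT X AND NOT W) OR (Z AND NOT X AND W) OR (Z AND X AND NOT W) OR (Z AND X AND W)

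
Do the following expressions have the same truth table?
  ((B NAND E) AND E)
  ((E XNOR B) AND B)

No. Counterexample: with B=0, E=1, Expression 1 = 1 but Expression 2 = 0.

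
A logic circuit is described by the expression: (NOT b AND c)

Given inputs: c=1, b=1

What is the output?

Substituting: (NOT 1 AND 1)
= 0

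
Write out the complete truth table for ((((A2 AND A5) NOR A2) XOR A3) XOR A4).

A5 | A3 | A4 | A2 | Output
--------------------------
0 | 0 | 0 | 0 | 1
0 | 0 | 0 | 1 | 0
0 | 0 | 1 | 0 | 0
0 | 0 | 1 | 1 | 1
0 | 1 | 0 | 0 | 0
0 | 1 | 0 | 1 | 1
0 | 1 | 1 | 0 | 1
0 | 1 | 1 | 1 | 0
1 | 0 | 0 | 0 | 1
1 | 0 | 0 | 1 | 0
1 | 0 | 1 | 0 | 0
1 | 0 | 1 | 1 | 1
1 | 1 | 0 | 0 | 0
1 | 1 | 0 | 1 | 1
1 | 1 | 1 | 0 | 1
1 | 1 | 1 | 1 | 0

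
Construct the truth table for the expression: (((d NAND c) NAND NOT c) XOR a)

d | c | a | Output
------------------
0 | 0 | 0 | 0
0 | 0 | 1 | 1
0 | 1 | 0 | 1
0 | 1 | 1 | 0
1 | 0 | 0 | 0
1 | 0 | 1 | 1
1 | 1 | 0 | 1
1 | 1 | 1 | 0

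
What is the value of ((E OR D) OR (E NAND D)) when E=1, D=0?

Substituting: ((1 OR 0) OR (1 NAND 0))
= 1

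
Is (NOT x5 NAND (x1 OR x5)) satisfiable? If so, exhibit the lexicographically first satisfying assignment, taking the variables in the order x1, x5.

x1=0, x5=0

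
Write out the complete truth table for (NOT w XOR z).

z | w | Output
--------------
0 | 0 | 1
0 | 1 | 0
1 | 0 | 0
1 | 1 | 1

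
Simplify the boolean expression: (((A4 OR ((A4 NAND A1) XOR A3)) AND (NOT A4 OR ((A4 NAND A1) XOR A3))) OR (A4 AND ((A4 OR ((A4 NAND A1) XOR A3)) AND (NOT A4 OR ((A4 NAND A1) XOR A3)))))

By absorption (E OR (E AND v) = E) then distribution ((E OR v) AND (E OR NOT v) = E):
= ((A4 NAND A1) XOR A3)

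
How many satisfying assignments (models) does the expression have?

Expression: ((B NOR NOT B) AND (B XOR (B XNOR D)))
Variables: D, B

No assignment satisfies the expression.
Count: 0 out of 4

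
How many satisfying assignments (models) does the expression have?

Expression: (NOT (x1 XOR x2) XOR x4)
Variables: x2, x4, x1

Satisfying assignments: (0,0,0), (0,1,1), (1,0,1), (1,1,0)
Count: 4 out of 8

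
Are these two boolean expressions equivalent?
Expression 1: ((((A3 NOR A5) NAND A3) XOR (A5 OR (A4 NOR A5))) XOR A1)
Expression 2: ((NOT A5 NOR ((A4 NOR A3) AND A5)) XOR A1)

No. Counterexample: with A3=0, A5=0, A4=1, A1=0, Expression 1 = 1 but Expression 2 = 0.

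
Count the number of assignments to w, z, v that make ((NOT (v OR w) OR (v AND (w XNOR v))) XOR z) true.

Satisfying assignments: (0,0,0), (0,1,1), (1,0,1), (1,1,0)
Count: 4 out of 8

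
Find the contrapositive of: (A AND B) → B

Contrapositive: NOT B → NOT (A AND B)
Note: A statement and its contrapositive are logically equivalent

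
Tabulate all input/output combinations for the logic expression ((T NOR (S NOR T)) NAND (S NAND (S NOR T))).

T | S | Output
--------------
0 | 0 | 1
0 | 1 | 0
1 | 0 | 1
1 | 1 | 1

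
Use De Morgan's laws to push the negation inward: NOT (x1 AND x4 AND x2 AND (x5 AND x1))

NOT x1 OR NOT x4 OR NOT x2 OR NOT (x5 AND x1)
De Morgan's: NOT(AND of terms) = OR of negations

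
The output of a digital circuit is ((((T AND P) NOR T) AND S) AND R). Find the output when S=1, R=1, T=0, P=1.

Substituting: ((((0 AND 1) NOR 0) AND 1) AND 1)
= 1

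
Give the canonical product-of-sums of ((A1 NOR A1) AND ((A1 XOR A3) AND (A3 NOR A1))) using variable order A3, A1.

ΠM(0, 1, 2, 3) = (A3 OR A1) AND (A3 OR NOT A1) AND (NOT A3 OR A1) AND (NOT A3 OR NOT A1)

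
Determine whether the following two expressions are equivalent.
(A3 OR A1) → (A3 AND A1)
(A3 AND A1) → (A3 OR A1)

No, Converse is not equivalent to original (counterexample: A1=0, A3=1)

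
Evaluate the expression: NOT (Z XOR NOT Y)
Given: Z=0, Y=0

Substituting: NOT (0 XOR NOT 0)
= 0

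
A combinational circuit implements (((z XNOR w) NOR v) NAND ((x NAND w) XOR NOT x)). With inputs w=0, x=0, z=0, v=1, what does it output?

Substituting: (((0 XNOR 0) NOR 1) NAND ((0 NAND 0) XOR NOT 0))
= 1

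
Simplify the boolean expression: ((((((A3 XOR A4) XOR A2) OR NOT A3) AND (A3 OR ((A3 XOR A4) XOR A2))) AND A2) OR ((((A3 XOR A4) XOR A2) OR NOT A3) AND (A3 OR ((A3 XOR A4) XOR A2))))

By absorption (E OR (E AND v) = E) then distribution ((E OR v) AND (E OR NOT v) = E):
= ((A3 XOR A4) XOR A2)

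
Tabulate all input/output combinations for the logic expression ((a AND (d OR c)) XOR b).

c | b | a | d | Output
----------------------
0 | 0 | 0 | 0 | 0
0 | 0 | 0 | 1 | 0
0 | 0 | 1 | 0 | 0
0 | 0 | 1 | 1 | 1
0 | 1 | 0 | 0 | 1
0 | 1 | 0 | 1 | 1
0 | 1 | 1 | 0 | 1
0 | 1 | 1 | 1 | 0
1 | 0 | 0 | 0 | 0
1 | 0 | 0 | 1 | 0
1 | 0 | 1 | 0 | 1
1 | 0 | 1 | 1 | 1
1 | 1 | 0 | 0 | 1
1 | 1 | 0 | 1 | 1
1 | 1 | 1 | 0 | 0
1 | 1 | 1 | 1 | 0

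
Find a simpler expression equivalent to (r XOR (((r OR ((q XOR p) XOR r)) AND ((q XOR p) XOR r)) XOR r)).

By XOR self-cancellation ((E XOR v) XOR v = E) then absorption (E AND (E OR v) = E):
= ((q XOR p) XOR r)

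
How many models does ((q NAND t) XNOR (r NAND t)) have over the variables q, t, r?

Satisfying assignments: (0,0,0), (0,0,1), (0,1,0), (1,0,0), (1,0,1), (1,1,1)
Count: 6 out of 8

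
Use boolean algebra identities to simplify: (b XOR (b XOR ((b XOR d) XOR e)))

By XOR self-cancellation ((E XOR v) XOR v = E):
= ((b XOR d) XOR e)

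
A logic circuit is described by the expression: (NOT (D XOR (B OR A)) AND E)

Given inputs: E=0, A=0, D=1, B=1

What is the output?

Substituting: (NOT (1 XOR (1 OR 0)) AND 0)
= 0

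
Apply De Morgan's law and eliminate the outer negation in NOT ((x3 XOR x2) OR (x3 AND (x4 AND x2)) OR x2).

NOT (x3 XOR x2) AND NOT (x3 AND (x4 AND x2)) AND NOT x2
De Morgan's: NOT(OR of terms) = AND of negations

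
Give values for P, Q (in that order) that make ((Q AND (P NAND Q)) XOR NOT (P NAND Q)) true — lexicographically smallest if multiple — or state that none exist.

P=0, Q=1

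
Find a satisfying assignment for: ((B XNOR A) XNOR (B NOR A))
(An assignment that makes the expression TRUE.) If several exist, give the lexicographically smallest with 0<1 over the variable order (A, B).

A=0, B=0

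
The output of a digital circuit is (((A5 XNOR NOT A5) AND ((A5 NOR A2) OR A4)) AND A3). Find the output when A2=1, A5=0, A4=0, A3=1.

Substituting: (((0 XNOR NOT 0) AND ((0 NOR 1) OR 0)) AND 1)
= 0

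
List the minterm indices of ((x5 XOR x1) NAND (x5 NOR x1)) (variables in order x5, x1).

Σm(0, 1, 2, 3) = (NOT x5 AND NOT x1) OR (NOT x5 AND x1) OR (x5 AND NOT x1) OR (x5 AND x1)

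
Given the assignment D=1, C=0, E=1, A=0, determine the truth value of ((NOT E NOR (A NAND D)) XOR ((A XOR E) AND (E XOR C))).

Substituting: ((NOT 1 NOR (0 NAND 1)) XOR ((0 XOR 1) AND (1 XOR 0)))
= 1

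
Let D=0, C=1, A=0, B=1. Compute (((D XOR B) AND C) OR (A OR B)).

Substituting: (((0 XOR 1) AND 1) OR (0 OR 1))
= 1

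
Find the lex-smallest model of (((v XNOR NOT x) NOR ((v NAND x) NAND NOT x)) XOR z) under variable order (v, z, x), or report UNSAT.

v=0, z=0, x=0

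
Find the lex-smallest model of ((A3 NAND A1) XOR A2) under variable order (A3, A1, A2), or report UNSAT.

A3=0, A1=0, A2=0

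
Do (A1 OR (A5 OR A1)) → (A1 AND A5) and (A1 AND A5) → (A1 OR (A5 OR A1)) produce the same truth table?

No, Converse is not equivalent to original (counterexample: A5=0, A1=1)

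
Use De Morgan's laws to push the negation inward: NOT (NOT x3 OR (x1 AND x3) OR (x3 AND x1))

x3 AND NOT (x1 AND x3) AND NOT (x3 AND x1)
De Morgan's: NOT(OR of terms) = AND of negations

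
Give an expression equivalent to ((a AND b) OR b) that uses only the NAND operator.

((((a NAND b) NAND (a NAND b)) NAND ((a NAND b) NAND (a NAND b))) NAND (b NAND b))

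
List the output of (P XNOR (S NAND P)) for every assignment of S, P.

S | P | Output
--------------
0 | 0 | 0
0 | 1 | 1
1 | 0 | 0
1 | 1 | 0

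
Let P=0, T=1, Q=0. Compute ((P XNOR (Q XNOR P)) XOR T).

Substituting: ((0 XNOR (0 XNOR 0)) XOR 1)
= 1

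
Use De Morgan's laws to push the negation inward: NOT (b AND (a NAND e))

NOT b OR NOT (a NAND e)
De Morgan's: NOT(AND of terms) = OR of negations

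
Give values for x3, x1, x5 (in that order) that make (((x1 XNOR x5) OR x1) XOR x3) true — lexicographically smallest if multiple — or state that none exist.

x3=0, x1=0, x5=0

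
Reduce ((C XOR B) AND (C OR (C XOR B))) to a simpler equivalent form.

By absorption (E AND (E OR v) = E):
= (C XOR B)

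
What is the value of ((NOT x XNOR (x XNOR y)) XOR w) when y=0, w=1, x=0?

Substituting: ((NOT 0 XNOR (0 XNOR 0)) XOR 1)
= 0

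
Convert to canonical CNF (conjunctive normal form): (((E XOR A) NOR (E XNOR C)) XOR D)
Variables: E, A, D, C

(E OR A OR D OR C) AND (E OR A OR NOT D OR NOT C) AND (E OR NOT A OR D OR C) AND (E OR NOT A OR D OR NOT C) AND (NOT E OR A OR D OR C) AND (NOT E OR A OR D OR NOT C) AND (NOT E OR NOT A OR D OR NOT C) AND (NOT E OR NOT A OR NOT D OR C)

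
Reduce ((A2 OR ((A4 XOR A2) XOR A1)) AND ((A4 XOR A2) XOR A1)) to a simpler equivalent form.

By absorption (E AND (E OR v) = E):
= ((A4 XOR A2) XOR A1)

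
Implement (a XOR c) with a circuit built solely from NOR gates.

((((a NOR c) NOR (a NOR c)) NOR ((a NOR c) NOR (a NOR c))) NOR ((((a NOR a) NOR (c NOR c)) NOR ((a NOR a) NOR (c NOR c))) NOR (((a NOR a) NOR (c NOR c)) NOR ((a NOR a) NOR (c NOR c)))))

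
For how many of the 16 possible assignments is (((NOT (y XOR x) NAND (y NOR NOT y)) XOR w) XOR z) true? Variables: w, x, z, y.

Satisfying assignments: (0,0,0,0), (0,0,0,1), (0,1,0,0), (0,1,0,1), (1,0,1,0), (1,0,1,1), (1,1,1,0), (1,1,1,1)
Count: 8 out of 16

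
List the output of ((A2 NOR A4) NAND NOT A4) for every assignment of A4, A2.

A4 | A2 | Output
----------------
0 | 0 | 0
0 | 1 | 1
1 | 0 | 1
1 | 1 | 1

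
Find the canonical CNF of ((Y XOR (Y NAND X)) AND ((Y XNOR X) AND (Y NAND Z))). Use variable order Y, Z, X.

(Y OR Z OR NOT X) AND (Y OR NOT Z OR NOT X) AND (NOT Y OR Z OR X) AND (NOT Y OR NOT Z OR X) AND (NOT Y OR NOT Z OR NOT X)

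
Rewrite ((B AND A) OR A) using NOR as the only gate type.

((((B NOR B) NOR (A NOR A)) NOR A) NOR (((B NOR B) NOR (A NOR A)) NOR A))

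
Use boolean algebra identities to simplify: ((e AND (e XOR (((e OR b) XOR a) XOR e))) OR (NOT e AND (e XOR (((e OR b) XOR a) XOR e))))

By distribution ((E AND v) OR (E AND NOT v) = E) then XOR self-cancellation ((E XOR v) XOR v = E):
= ((e OR b) XOR a)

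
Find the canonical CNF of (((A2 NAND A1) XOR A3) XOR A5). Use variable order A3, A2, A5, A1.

(A3 OR A2 OR NOT A5 OR A1) AND (A3 OR A2 OR NOT A5 OR NOT A1) AND (A3 OR NOT A2 OR A5 OR NOT A1) AND (A3 OR NOT A2 OR NOT A5 OR A1) AND (NOT A3 OR A2 OR A5 OR A1) AND (NOT A3 OR A2 OR A5 OR NOT A1) AND (NOT A3 OR NOT A2 OR A5 OR A1) AND (NOT A3 OR NOT A2 OR NOT A5 OR NOT A1)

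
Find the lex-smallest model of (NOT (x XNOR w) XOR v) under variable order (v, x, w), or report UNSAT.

v=0, x=0, w=1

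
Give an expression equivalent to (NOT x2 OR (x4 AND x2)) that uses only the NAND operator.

(((x2 NAND x2) NAND (x2 NAND x2)) NAND (((x4 NAND x2) NAND (x4 NAND x2)) NAND ((x4 NAND x2) NAND (x4 NAND x2))))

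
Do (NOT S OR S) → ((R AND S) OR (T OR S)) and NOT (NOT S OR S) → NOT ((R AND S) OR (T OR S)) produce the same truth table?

No, Inverse is not equivalent to original (counterexample: T=0, S=0, R=0)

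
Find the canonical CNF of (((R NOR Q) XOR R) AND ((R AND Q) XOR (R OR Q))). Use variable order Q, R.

(Q OR R) AND (NOT Q OR R) AND (NOT Q OR NOT R)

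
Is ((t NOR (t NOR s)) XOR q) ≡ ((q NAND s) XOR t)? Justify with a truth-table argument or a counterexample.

No. Counterexample: with s=0, q=0, t=0, Expression 1 = 0 but Expression 2 = 1.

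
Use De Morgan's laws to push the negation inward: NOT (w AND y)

NOT w OR NOT y
De Morgan's: NOT(AND of terms) = OR of negations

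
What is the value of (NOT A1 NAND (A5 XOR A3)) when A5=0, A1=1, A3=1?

Substituting: (NOT 1 NAND (0 XOR 1))
= 1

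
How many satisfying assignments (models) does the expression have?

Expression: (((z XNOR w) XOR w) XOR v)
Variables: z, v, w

Satisfying assignments: (0,0,0), (0,0,1), (1,1,0), (1,1,1)
Count: 4 out of 8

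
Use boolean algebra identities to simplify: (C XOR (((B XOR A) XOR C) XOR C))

By XOR self-cancellation ((E XOR v) XOR v = E):
= ((B XOR A) XOR C)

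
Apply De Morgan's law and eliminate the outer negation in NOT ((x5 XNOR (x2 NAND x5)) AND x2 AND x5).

NOT (x5 XNOR (x2 NAND x5)) OR NOT x2 OR NOT x5
De Morgan's: NOT(AND of terms) = OR of negations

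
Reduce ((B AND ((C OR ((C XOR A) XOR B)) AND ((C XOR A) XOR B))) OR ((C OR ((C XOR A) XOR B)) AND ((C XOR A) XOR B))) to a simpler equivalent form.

By absorption (E OR (E AND v) = E) then absorption (E AND (E OR v) = E):
= ((C XOR A) XOR B)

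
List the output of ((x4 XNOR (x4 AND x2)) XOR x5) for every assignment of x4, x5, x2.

x4 | x5 | x2 | Output
---------------------
0 | 0 | 0 | 1
0 | 0 | 1 | 1
0 | 1 | 0 | 0
0 | 1 | 1 | 0
1 | 0 | 0 | 0
1 | 0 | 1 | 1
1 | 1 | 0 | 1
1 | 1 | 1 | 0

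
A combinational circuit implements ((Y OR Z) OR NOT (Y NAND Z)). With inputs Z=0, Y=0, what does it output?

Substituting: ((0 OR 0) OR NOT (0 NAND 0))
= 0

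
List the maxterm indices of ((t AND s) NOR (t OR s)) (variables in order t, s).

ΠM(1, 2, 3) = (t OR NOT s) AND (NOT t OR s) AND (NOT t OR NOT s)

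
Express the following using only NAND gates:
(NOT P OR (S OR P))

(((P NAND P) NAND (P NAND P)) NAND (((S NAND S) NAND (P NAND P)) NAND ((S NAND S) NAND (P NAND P))))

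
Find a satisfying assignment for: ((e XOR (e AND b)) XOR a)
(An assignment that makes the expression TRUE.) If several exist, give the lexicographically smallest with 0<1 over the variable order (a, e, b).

a=0, e=1, b=0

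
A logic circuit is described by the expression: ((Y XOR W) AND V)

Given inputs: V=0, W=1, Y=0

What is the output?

Substituting: ((0 XOR 1) AND 0)
= 0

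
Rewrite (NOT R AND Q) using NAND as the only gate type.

(((R NAND R) NAND Q) NAND ((R NAND R) NAND Q))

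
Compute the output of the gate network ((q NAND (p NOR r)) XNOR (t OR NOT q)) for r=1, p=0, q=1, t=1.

Substituting: ((1 NAND (0 NOR 1)) XNOR (1 OR NOT 1))
= 1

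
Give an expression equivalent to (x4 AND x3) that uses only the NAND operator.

((x4 NAND x3) NAND (x4 NAND x3))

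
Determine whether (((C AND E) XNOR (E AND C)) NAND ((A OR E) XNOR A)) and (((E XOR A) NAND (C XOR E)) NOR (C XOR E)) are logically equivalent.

No. Counterexample: with C=0, E=1, A=0, Expression 1 = 1 but Expression 2 = 0.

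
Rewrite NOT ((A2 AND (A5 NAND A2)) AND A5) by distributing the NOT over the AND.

NOT (A2 AND (A5 NAND A2)) OR NOT A5
De Morgan's: NOT(AND of terms) = OR of negations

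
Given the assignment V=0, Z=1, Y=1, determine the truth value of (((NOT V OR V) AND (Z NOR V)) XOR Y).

Substituting: (((NOT 0 OR 0) AND (1 NOR 0)) XOR 1)
= 1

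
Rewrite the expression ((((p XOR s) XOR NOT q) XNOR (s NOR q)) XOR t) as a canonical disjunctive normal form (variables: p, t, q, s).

(NOT p AND NOT t AND NOT q AND NOT s) OR (NOT p AND NOT t AND NOT q AND s) OR (NOT p AND NOT t AND q AND NOT s) OR (NOT p AND t AND q AND s) OR (p AND NOT t AND q AND s) OR (p AND t AND NOT q AND NOT s) OR (p AND t AND NOT q AND s) OR (p AND t AND q AND NOT s)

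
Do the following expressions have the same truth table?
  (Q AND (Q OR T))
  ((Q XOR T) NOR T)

No. Counterexample: with Q=0, T=0, Expression 1 = 0 but Expression 2 = 1.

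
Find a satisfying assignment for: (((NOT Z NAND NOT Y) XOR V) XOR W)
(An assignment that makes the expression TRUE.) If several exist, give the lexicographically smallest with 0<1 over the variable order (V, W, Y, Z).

V=0, W=0, Y=0, Z=1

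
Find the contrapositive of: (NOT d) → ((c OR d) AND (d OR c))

Contrapositive: NOT ((c OR d) AND (d OR c)) → d
Note: A statement and its contrapositive are logically equivalent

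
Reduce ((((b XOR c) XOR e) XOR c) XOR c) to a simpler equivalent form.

By XOR self-cancellation ((E XOR v) XOR v = E):
= ((b XOR c) XOR e)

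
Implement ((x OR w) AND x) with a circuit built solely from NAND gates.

((((x NAND x) NAND (w NAND w)) NAND x) NAND (((x NAND x) NAND (w NAND w)) NAND x))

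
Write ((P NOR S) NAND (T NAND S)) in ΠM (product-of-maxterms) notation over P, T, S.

ΠM(0, 2) = (P OR T OR S) AND (P OR NOT T OR S)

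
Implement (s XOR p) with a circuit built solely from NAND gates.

((s NAND (s NAND p)) NAND (p NAND (s NAND p)))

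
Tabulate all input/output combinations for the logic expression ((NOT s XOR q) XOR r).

s | q | r | Output
------------------
0 | 0 | 0 | 1
0 | 0 | 1 | 0
0 | 1 | 0 | 0
0 | 1 | 1 | 1
1 | 0 | 0 | 0
1 | 0 | 1 | 1
1 | 1 | 0 | 1
1 | 1 | 1 | 0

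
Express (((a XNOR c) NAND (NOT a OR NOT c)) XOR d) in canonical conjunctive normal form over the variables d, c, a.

(d OR c OR a) AND (NOT d OR c OR NOT a) AND (NOT d OR NOT c OR a) AND (NOT d OR NOT c OR NOT a)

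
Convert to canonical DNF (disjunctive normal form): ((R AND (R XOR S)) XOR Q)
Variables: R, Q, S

(NOT R AND Q AND NOT S) OR (NOT R AND Q AND S) OR (R AND NOT Q AND NOT S) OR (R AND Q AND S)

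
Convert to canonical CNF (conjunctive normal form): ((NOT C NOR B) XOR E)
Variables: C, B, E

(C OR B OR E) AND (C OR NOT B OR E) AND (NOT C OR B OR NOT E) AND (NOT C OR NOT B OR E)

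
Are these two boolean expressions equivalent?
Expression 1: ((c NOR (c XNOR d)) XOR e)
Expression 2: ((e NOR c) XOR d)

No. Counterexample: with e=0, d=0, c=0, Expression 1 = 0 but Expression 2 = 1.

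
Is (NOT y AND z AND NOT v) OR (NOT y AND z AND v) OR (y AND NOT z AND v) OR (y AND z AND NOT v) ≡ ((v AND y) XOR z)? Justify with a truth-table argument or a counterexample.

Yes, they are equivalent — the two output columns agree on all 8 assignments:
y | z | v | Expression 1 | Expression 2
---------------------------------------
0 | 0 | 0 | 0 | 0
0 | 0 | 1 | 0 | 0
0 | 1 | 0 | 1 | 1
0 | 1 | 1 | 1 | 1
1 | 0 | 0 | 0 | 0
1 | 0 | 1 | 1 | 1
1 | 1 | 0 | 1 | 1
1 | 1 | 1 | 0 | 0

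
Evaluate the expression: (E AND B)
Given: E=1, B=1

Substituting: (1 AND 1)
= 1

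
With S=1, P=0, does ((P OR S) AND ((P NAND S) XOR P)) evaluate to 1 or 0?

Substituting: ((0 OR 1) AND ((0 NAND 1) XOR 0))
= 1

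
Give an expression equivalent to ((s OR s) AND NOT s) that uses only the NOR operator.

((((s NOR s) NOR (s NOR s)) NOR ((s NOR s) NOR (s NOR s))) NOR ((s NOR s) NOR (s NOR s)))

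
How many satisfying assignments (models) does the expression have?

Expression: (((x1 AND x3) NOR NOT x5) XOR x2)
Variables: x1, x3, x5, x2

Satisfying assignments: (0,0,0,1), (0,0,1,0), (0,1,0,1), (0,1,1,0), (1,0,0,1), (1,0,1,0), (1,1,0,1), (1,1,1,1)
Count: 8 out of 16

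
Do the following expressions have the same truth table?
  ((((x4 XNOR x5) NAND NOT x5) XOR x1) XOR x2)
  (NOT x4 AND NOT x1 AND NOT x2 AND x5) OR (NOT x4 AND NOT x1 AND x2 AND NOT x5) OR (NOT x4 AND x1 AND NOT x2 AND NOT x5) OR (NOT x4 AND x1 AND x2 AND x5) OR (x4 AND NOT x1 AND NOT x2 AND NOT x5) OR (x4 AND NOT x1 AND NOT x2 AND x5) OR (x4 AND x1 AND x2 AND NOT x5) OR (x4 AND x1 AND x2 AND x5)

Yes, they are equivalent — the two output columns agree on all 16 assignments:
x4 | x1 | x2 | x5 | Expression 1 | Expression 2
-----------------------------------------------
0 | 0 | 0 | 0 | 0 | 0
0 | 0 | 0 | 1 | 1 | 1
0 | 0 | 1 | 0 | 1 | 1
0 | 0 | 1 | 1 | 0 | 0
0 | 1 | 0 | 0 | 1 | 1
0 | 1 | 0 | 1 | 0 | 0
0 | 1 | 1 | 0 | 0 | 0
0 | 1 | 1 | 1 | 1 | 1
1 | 0 | 0 | 0 | 1 | 1
1 | 0 | 0 | 1 | 1 | 1
1 | 0 | 1 | 0 | 0 | 0
1 | 0 | 1 | 1 | 0 | 0
1 | 1 | 0 | 0 | 0 | 0
1 | 1 | 0 | 1 | 0 | 0
1 | 1 | 1 | 0 | 1 | 1
1 | 1 | 1 | 1 | 1 | 1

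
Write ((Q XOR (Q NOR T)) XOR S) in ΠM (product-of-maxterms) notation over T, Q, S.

ΠM(1, 3, 4, 7) = (T OR Q OR NOT S) AND (T OR NOT Q OR NOT S) AND (NOT T OR Q OR S) AND (NOT T OR NOT Q OR NOT S)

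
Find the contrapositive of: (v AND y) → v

Contrapositive: NOT v → NOT (v AND y)
Note: A statement and its contrapositive are logically equivalent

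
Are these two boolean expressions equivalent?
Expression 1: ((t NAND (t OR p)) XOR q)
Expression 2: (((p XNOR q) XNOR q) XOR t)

No. Counterexample: with q=0, p=0, t=0, Expression 1 = 1 but Expression 2 = 0.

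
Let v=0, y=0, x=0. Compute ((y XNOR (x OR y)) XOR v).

Substituting: ((0 XNOR (0 OR 0)) XOR 0)
= 1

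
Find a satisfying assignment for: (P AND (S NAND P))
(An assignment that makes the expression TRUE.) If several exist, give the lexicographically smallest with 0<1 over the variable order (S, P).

S=0, P=1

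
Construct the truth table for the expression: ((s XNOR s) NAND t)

t | s | Output
--------------
0 | 0 | 1
0 | 1 | 1
1 | 0 | 0
1 | 1 | 0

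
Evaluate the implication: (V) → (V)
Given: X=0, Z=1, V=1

Antecedent (V) = 1; consequent (V) = 1.
1 → 1 = 1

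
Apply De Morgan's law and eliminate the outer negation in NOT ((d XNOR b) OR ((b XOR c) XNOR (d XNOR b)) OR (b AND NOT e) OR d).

NOT (d XNOR b) AND NOT ((b XOR c) XNOR (d XNOR b)) AND NOT (b AND NOT e) AND NOT d
De Morgan's: NOT(OR of terms) = AND of negations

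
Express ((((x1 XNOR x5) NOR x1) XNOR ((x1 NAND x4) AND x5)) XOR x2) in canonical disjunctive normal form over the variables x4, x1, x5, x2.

(NOT x4 AND NOT x1 AND NOT x5 AND NOT x2) OR (NOT x4 AND NOT x1 AND x5 AND NOT x2) OR (NOT x4 AND x1 AND NOT x5 AND NOT x2) OR (NOT x4 AND x1 AND x5 AND x2) OR (x4 AND NOT x1 AND NOT x5 AND NOT x2) OR (x4 AND NOT x1 AND x5 AND NOT x2) OR (x4 AND x1 AND NOT x5 AND NOT x2) OR (x4 AND x1 AND x5 AND NOT x2)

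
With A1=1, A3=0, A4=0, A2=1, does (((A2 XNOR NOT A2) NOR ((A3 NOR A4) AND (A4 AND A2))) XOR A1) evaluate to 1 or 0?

Substituting: (((1 XNOR NOT 1) NOR ((0 NOR 0) AND (0 AND 1))) XOR 1)
= 0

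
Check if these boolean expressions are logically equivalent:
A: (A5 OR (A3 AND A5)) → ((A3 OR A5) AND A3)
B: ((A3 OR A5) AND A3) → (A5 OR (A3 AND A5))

No, Converse is not equivalent to original (counterexample: A3=0, A5=1)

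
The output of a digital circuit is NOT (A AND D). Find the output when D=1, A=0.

Substituting: NOT (0 AND 1)
= 1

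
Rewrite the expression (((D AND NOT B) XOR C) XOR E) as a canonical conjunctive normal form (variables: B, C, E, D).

(B OR C OR E OR D) AND (B OR C OR NOT E OR NOT D) AND (B OR NOT C OR E OR NOT D) AND (B OR NOT C OR NOT E OR D) AND (NOT B OR C OR E OR D) AND (NOT B OR C OR E OR NOT D) AND (NOT B OR NOT C OR NOT E OR D) AND (NOT B OR NOT C OR NOT E OR NOT D)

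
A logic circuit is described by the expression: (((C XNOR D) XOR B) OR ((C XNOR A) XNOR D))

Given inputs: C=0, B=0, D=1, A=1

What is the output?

Substituting: (((0 XNOR 1) XOR 0) OR ((0 XNOR 1) XNOR 1))
= 0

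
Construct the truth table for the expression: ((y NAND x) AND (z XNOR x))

x | z | y | Output
------------------
0 | 0 | 0 | 1
0 | 0 | 1 | 1
0 | 1 | 0 | 0
0 | 1 | 1 | 0
1 | 0 | 0 | 0
1 | 0 | 1 | 0
1 | 1 | 0 | 1
1 | 1 | 1 | 0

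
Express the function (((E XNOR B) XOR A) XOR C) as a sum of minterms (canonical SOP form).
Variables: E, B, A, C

Σm(0, 3, 5, 6, 9, 10, 12, 15) = (NOT E AND NOT B AND NOT A AND NOT C) OR (NOT E AND NOT B AND A AND C) OR (NOT E AND B AND NOT A AND C) OR (NOT E AND B AND A AND NOT C) OR (E AND NOT B AND NOT A AND C) OR (E AND NOT B AND A AND NOT C) OR (E AND B AND NOT A AND NOT C) OR (E AND B AND A AND C)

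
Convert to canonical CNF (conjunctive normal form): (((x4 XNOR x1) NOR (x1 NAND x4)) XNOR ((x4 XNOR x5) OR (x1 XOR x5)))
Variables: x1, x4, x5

(x1 OR x4 OR x5) AND (x1 OR x4 OR NOT x5) AND (x1 OR NOT x4 OR NOT x5) AND (NOT x1 OR x4 OR x5) AND (NOT x1 OR NOT x4 OR x5) AND (NOT x1 OR NOT x4 OR NOT x5)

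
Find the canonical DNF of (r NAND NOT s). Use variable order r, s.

(NOT r AND NOT s) OR (NOT r AND s) OR (r AND s)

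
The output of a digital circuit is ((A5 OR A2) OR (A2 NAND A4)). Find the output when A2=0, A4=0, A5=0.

Substituting: ((0 OR 0) OR (0 NAND 0))
= 1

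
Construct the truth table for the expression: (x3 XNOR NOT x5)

x5 | x3 | Output
----------------
0 | 0 | 0
0 | 1 | 1
1 | 0 | 1
1 | 1 | 0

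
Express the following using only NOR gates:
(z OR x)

((z NOR x) NOR (z NOR x))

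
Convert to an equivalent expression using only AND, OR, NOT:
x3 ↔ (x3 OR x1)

(x3 AND (x3 OR x1)) OR (NOT x3 AND NOT (x3 OR x1))
(Biconditional = both true or both false)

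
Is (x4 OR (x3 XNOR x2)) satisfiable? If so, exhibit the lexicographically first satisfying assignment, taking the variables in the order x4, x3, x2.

x4=0, x3=0, x2=0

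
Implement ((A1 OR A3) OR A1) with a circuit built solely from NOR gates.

((((A1 NOR A3) NOR (A1 NOR A3)) NOR A1) NOR (((A1 NOR A3) NOR (A1 NOR A3)) NOR A1))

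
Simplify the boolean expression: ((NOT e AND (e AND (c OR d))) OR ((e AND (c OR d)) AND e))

By distribution ((E AND v) OR (E AND NOT v) = E):
= (e AND (c OR d))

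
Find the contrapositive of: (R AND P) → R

Contrapositive: NOT R → NOT (R AND P)
Note: A statement and its contrapositive are logically equivalent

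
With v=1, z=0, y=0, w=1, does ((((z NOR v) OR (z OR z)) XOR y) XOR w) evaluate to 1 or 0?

Substituting: ((((0 NOR 1) OR (0 OR 0)) XOR 0) XOR 1)
= 1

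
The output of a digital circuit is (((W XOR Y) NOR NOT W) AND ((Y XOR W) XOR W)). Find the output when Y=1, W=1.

Substituting: (((1 XOR 1) NOR NOT 1) AND ((1 XOR 1) XOR 1))
= 1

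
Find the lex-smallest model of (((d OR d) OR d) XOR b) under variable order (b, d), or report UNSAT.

b=0, d=1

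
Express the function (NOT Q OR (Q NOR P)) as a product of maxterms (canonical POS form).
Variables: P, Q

ΠM(1, 3) = (P OR NOT Q) AND (NOT P OR NOT Q)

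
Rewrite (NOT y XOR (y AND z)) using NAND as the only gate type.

(((y NAND y) NAND ((y NAND y) NAND ((y NAND z) NAND (y NAND z)))) NAND (((y NAND z) NAND (y NAND z)) NAND ((y NAND y) NAND ((y NAND z) NAND (y NAND z)))))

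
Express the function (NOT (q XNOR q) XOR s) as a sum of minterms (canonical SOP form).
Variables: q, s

Σm(1, 3) = (NOT q AND s) OR (q AND s)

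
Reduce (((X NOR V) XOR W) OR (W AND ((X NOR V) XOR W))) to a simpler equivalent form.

By absorption (E OR (E AND v) = E):
= ((X NOR V) XOR W)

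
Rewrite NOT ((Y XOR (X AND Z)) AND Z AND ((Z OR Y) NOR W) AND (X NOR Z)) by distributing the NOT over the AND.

NOT (Y XOR (X AND Z)) OR NOT Z OR NOT ((Z OR Y) NOR W) OR NOT (X NOR Z)
De Morgan's: NOT(AND of terms) = OR of negations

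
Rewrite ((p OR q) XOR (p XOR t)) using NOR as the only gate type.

((((((p NOR q) NOR (p NOR q)) NOR ((((p NOR t) NOR (p NOR t)) NOR ((p NOR t) NOR (p NOR t))) NOR ((((p NOR p) NOR (t NOR t)) NOR ((p NOR p) NOR (t NOR t))) NOR (((p NOR p) NOR (t NOR t)) NOR ((p NOR p) NOR (t NOR t)))))) NOR (((p NOR q) NOR (p NOR q)) NOR ((((p NOR t) NOR (p NOR t)) NOR ((p NOR t) NOR (p NOR t))) NOR ((((p NOR p) NOR (t NOR t)) NOR ((p NOR p) NOR (t NOR t))) NOR (((p NOR p) NOR (t NOR t)) NOR ((p NOR p) NOR (t NOR t))))))) NOR ((((p NOR q) NOR (p NOR q)) NOR ((((p NOR t) NOR (p NOR t)) NOR ((p NOR t) NOR (p NOR t))) NOR ((((p NOR p) NOR (t NOR t)) NOR ((p NOR p) NOR (t NOR t))) NOR (((p NOR p) NOR (t NOR t)) NOR ((p NOR p) NOR (t NOR t)))))) NOR (((p NOR q) NOR (p NOR q)) NOR ((((p NOR t) NOR (p NOR t)) NOR ((p NOR t) NOR (p NOR t))) NOR ((((p NOR p) NOR (t NOR t)) NOR ((p NOR p) NOR (t NOR t))) NOR (((p NOR p) NOR (t NOR t)) NOR ((p NOR p) NOR (t NOR t)))))))) NOR ((((((p NOR q) NOR (p NOR q)) NOR ((p NOR q) NOR (p NOR q))) NOR (((((p NOR t) NOR (p NOR t)) NOR ((p NOR t) NOR (p NOR t))) NOR ((((p NOR p) NOR (t NOR t)) NOR ((p NOR p) NOR (t NOR t))) NOR (((p NOR p) NOR (t NOR t)) NOR ((p NOR p) NOR (t NOR t))))) NOR ((((p NOR t) NOR (p NOR t)) NOR ((p NOR t) NOR (p NOR t))) NOR ((((p NOR p) NOR (t NOR t)) NOR ((p NOR p) NOR (t NOR t))) NOR (((p NOR p) NOR (t NOR t)) NOR ((p NOR p) NOR (t NOR t))))))) NOR ((((p NOR q) NOR (p NOR q)) NOR ((p NOR q) NOR (p NOR q))) NOR (((((p NOR t) NOR (p NOR t)) NOR ((p NOR t) NOR (p NOR t))) NOR ((((p NOR p) NOR (t NOR t)) NOR ((p NOR p) NOR (t NOR t))) NOR (((p NOR p) NOR (t NOR t)) NOR ((p NOR p) NOR (t NOR t))))) NOR ((((p NOR t) NOR (p NOR t)) NOR ((p NOR t) NOR (p NOR t))) NOR ((((p NOR p) NOR (t NOR t)) NOR ((p NOR p) NOR (t NOR t))) NOR (((p NOR p) NOR (t NOR t)) NOR ((p NOR p) NOR (t NOR t)))))))) NOR (((((p NOR q) NOR (p NOR q)) NOR ((p NOR q) NOR (p NOR q))) NOR (((((p NOR t) NOR (p NOR t)) NOR ((p NOR t) NOR (p NOR t))) NOR ((((p NOR p) NOR (t NOR t)) NOR ((p NOR p) NOR (t NOR t))) NOR (((p NOR p) NOR (t NOR t)) NOR ((p NOR p) NOR (t NOR t))))) NOR ((((p NOR t) NOR (p NOR t)) NOR ((p NOR t) NOR (p NOR t))) NOR ((((p NOR p) NOR (t NOR t)) NOR ((p NOR p) NOR (t NOR t))) NOR (((p NOR p) NOR (t NOR t)) NOR ((p NOR p) NOR (t NOR t))))))) NOR ((((p NOR q) NOR (p NOR q)) NOR ((p NOR q) NOR (p NOR q))) NOR (((((p NOR t) NOR (p NOR t)) NOR ((p NOR t) NOR (p NOR t))) NOR ((((p NOR p) NOR (t NOR t)) NOR ((p NOR p) NOR (t NOR t))) NOR (((p NOR p) NOR (t NOR t)) NOR ((p NOR p) NOR (t NOR t))))) NOR ((((p NOR t) NOR (p NOR t)) NOR ((p NOR t) NOR (p NOR t))) NOR ((((p NOR p) NOR (t NOR t)) NOR ((p NOR p) NOR (t NOR t))) NOR (((p NOR p) NOR (t NOR t)) NOR ((p NOR p) NOR (t NOR t))))))))))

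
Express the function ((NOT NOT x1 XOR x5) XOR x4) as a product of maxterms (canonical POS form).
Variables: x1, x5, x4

ΠM(0, 3, 5, 6) = (x1 OR x5 OR x4) AND (x1 OR NOT x5 OR NOT x4) AND (NOT x1 OR x5 OR NOT x4) AND (NOT x1 OR NOT x5 OR x4)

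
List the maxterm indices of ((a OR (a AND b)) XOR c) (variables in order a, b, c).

ΠM(0, 2, 5, 7) = (a OR b OR c) AND (a OR NOT b OR c) AND (NOT a OR b OR NOT c) AND (NOT a OR NOT b OR NOT c)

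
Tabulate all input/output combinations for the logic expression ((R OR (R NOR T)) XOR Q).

R | Q | T | Output
------------------
0 | 0 | 0 | 1
0 | 0 | 1 | 0
0 | 1 | 0 | 0
0 | 1 | 1 | 1
1 | 0 | 0 | 1
1 | 0 | 1 | 1
1 | 1 | 0 | 0
1 | 1 | 1 | 0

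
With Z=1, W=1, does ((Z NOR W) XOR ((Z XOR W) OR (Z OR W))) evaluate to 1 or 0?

Substituting: ((1 NOR 1) XOR ((1 XOR 1) OR (1 OR 1)))
= 1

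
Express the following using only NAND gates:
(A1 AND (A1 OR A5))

((A1 NAND ((A1 NAND A1) NAND (A5 NAND A5))) NAND (A1 NAND ((A1 NAND A1) NAND (A5 NAND A5))))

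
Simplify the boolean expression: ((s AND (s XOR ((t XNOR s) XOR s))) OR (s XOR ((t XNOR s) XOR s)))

By absorption (E OR (E AND v) = E) then XOR self-cancellation ((E XOR v) XOR v = E):
= (t XNOR s)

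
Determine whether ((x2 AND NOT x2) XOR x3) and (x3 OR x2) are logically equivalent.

No. Counterexample: with x3=0, x2=1, Expression 1 = 0 but Expression 2 = 1.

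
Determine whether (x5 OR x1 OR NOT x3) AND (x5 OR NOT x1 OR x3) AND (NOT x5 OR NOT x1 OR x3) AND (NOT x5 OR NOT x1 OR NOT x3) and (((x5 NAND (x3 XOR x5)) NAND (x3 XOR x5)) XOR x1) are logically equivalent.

Yes, they are equivalent — the two output columns agree on all 8 assignments:
x5 | x1 | x3 | Expression 1 | Expression 2
------------------------------------------
0 | 0 | 0 | 1 | 1
0 | 0 | 1 | 0 | 0
0 | 1 | 0 | 0 | 0
0 | 1 | 1 | 1 | 1
1 | 0 | 0 | 1 | 1
1 | 0 | 1 | 1 | 1
1 | 1 | 0 | 0 | 0
1 | 1 | 1 | 0 | 0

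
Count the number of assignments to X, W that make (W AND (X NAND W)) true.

Satisfying assignments: (0,1)
Count: 1 out of 4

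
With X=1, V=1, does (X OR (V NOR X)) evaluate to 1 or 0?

Substituting: (1 OR (1 NOR 1))
= 1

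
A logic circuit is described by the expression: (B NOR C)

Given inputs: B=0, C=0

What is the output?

Substituting: (0 NOR 0)
= 1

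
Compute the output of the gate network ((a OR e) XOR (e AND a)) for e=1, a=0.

Substituting: ((0 OR 1) XOR (1 AND 0))
= 1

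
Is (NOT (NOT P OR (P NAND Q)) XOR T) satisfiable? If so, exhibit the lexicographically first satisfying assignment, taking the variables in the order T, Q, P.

T=0, Q=1, P=1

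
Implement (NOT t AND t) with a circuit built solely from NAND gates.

(((t NAND t) NAND t) NAND ((t NAND t) NAND t))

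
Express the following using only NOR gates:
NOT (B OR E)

(((B NOR E) NOR (B NOR E)) NOR ((B NOR E) NOR (B NOR E)))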